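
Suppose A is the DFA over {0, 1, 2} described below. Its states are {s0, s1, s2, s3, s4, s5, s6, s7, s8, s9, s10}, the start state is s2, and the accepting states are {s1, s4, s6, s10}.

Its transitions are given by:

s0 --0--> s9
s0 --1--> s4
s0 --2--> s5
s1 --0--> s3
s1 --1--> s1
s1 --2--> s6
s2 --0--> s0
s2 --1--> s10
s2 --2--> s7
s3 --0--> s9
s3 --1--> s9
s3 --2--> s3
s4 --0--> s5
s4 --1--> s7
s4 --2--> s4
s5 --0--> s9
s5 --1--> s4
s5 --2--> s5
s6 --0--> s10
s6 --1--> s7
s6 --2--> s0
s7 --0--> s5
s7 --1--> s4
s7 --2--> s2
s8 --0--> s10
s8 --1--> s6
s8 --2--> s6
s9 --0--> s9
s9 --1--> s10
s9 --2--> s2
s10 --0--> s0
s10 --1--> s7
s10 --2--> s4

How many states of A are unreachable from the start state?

BFS from s2 reaches {s0, s2, s4, s5, s7, s9, s10}; the 4 state(s) s1, s3, s6, s8 are never visited.

4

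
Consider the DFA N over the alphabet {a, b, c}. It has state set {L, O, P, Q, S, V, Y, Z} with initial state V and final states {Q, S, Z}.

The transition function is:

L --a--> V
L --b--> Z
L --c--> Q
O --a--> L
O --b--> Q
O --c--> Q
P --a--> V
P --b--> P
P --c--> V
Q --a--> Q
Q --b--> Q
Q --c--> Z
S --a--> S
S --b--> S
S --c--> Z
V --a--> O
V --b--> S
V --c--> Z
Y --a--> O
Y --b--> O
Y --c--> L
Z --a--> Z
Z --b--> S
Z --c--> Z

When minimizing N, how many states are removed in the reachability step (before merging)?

2

Starting at V and following transitions, the reachable set is {L, O, Q, S, V, Z}. That leaves P, Y unreachable — 2 in total.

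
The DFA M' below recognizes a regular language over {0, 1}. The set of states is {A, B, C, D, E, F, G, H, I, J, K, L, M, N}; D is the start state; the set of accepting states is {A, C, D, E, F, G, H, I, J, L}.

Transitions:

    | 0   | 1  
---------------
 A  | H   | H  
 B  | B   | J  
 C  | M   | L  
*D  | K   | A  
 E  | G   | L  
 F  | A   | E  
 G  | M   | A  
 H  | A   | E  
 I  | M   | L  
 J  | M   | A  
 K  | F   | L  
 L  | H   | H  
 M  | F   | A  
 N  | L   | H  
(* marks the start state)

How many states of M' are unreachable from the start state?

No path from D leads to B, C, I, J, N; the other 9 states are all reachable.

5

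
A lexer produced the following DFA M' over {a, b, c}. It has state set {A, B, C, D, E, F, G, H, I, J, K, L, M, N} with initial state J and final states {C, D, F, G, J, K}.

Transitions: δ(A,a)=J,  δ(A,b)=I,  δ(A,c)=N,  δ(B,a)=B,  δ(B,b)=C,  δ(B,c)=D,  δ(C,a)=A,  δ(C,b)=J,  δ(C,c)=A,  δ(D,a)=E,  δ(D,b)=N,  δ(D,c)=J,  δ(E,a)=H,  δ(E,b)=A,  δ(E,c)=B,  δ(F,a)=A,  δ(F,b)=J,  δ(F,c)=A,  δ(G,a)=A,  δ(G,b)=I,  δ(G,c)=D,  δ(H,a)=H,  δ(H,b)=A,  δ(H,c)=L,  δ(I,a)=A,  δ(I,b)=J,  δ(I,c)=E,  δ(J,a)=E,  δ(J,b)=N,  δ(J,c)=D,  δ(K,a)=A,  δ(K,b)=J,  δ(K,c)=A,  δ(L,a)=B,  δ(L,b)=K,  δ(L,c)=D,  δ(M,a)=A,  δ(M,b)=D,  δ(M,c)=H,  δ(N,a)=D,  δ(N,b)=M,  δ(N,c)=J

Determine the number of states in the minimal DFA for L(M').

7

Reachable states from the start: {A,B,C,D,E,H,I,J,K,L,M,N}. Unreachable: {F,G} — drop them.
P0 = {C,D,J,K} | {A,B,E,H,I,L,M,N}.
Split {C,D,J,K} by δ(·,b) → {C,K} and {D,J}.
Refine {A,B,E,H,I,L,M,N} on symbol a: members go to different blocks, giving {B,E,H,I,L,M} and {A,N}.
Split {B,E,H,I,L,M} by δ(·,a) → {B,E,H,L} and {I,M}.
On input b, block {B,E,H,L} splits into {B,L} and {E,H}.
On input c, block {A,N} splits into {A} and {N}.
No further refinement is possible. Final partition (7 blocks): {C,K} | {B,L} | {D,J} | {A} | {I,M} | {E,H} | {N}.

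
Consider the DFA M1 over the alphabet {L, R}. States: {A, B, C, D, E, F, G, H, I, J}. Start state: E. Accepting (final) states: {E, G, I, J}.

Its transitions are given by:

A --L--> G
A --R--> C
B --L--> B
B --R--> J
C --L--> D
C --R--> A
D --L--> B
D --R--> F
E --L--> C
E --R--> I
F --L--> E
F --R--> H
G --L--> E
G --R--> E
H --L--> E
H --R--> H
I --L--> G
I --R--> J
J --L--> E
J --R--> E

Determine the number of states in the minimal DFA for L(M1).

Start with accepting vs non-accepting: {E,G,I,J} | {A,B,C,D,F,H}.
On input L, block {E,G,I,J} splits into {G,I,J} and {E}.
On input L, block {G,I,J} splits into {G,J} and {I}.
On input L, block {A,B,C,D,F,H} splits into {B,C,D} and {F,H} and {A}.
On input R, block {B,C,D} splits into {B} and {C} and {D}.
Stable partition: {G,J} | {B} | {E} | {I} | {F,H} | {A} | {C} | {D} — 8 equivalence classes.

8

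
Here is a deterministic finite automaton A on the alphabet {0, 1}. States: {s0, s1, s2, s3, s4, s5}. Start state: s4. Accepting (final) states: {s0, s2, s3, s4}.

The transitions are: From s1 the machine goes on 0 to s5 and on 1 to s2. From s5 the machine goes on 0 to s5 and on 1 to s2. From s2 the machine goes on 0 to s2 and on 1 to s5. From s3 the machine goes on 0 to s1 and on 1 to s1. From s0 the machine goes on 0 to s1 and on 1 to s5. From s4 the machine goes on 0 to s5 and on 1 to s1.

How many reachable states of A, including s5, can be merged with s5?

2

Reachable states from the start: {s1,s2,s4,s5}. Unreachable: {s0,s3} — drop them.
Start with accepting vs non-accepting: {s2,s4} | {s1,s5}.
Split {s2,s4} by δ(·,0) → {s2} and {s4}.
Stable partition: {s2} | {s1,s5} | {s4} — 3 equivalence classes.
State s5 belongs to the block {s1,s5}, which has 2 states.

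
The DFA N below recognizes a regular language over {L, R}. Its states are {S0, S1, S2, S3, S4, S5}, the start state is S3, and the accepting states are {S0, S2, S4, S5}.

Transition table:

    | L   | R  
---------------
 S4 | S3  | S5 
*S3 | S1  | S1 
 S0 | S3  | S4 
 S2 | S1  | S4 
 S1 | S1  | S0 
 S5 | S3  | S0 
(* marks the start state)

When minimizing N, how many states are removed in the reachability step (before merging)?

BFS from S3 reaches {S0, S1, S3, S4, S5}; the 1 state(s) S2 are never visited.

1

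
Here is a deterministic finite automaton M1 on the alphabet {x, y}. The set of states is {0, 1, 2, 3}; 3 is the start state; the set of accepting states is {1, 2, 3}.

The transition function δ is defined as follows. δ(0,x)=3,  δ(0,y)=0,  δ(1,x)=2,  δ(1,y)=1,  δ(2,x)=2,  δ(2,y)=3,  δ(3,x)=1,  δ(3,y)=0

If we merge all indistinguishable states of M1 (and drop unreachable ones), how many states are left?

4

All states are reachable from the start state.
Initial partition by acceptance: {1,2,3} | {0}.
Split {1,2,3} by δ(·,y) → {1,2} and {3}.
Split {1,2} by δ(·,y) → {1} and {2}.
No further refinement is possible. Final partition (4 blocks): {1} | {0} | {3} | {2}.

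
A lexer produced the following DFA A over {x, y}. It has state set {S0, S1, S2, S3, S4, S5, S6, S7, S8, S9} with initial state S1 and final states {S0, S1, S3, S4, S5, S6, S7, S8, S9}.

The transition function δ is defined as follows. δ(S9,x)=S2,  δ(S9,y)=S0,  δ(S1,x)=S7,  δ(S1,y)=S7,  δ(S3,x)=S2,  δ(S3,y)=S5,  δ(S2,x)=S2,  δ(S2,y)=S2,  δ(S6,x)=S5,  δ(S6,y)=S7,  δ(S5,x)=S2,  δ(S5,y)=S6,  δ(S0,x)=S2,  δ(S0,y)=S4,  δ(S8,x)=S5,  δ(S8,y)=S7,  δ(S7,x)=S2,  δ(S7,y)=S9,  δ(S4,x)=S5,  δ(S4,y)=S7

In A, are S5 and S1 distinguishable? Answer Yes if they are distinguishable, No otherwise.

Yes

Reachable states from the start: {S0,S1,S2,S4,S5,S6,S7,S9}. Unreachable: {S3,S8} — drop them.
Start with accepting vs non-accepting: {S0,S1,S4,S5,S6,S7,S9} | {S2}.
Split {S0,S1,S4,S5,S6,S7,S9} by δ(·,x) → {S0,S5,S7,S9} and {S1,S4,S6}.
Refine {S0,S5,S7,S9} on symbol y: members go to different blocks, giving {S0,S5} and {S7,S9}.
On input x, block {S1,S4,S6} splits into {S4,S6} and {S1}.
Split {S7,S9} by δ(·,y) → {S7} and {S9}.
The partition is now stable with 6 blocks: {S0,S5} | {S2} | {S4,S6} | {S7} | {S1} | {S9}.
S5 and S1 end up in different blocks, so they are distinguishable. For instance, the string 'x' is accepted from only S1.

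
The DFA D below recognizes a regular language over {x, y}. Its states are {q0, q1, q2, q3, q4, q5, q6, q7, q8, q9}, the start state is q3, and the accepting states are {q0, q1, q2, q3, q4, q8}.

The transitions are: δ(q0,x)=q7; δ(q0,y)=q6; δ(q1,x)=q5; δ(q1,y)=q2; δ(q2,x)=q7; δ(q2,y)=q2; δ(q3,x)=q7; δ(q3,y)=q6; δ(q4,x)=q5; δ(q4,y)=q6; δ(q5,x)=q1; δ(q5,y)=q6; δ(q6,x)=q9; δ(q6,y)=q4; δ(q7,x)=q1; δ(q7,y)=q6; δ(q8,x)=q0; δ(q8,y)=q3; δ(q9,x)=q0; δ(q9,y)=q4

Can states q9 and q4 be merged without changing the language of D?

States {q8} cannot be reached from the start state, so discard them.
Start with accepting vs non-accepting: {q0,q1,q2,q3,q4} | {q5,q6,q7,q9}.
Refine {q0,q1,q2,q3,q4} on symbol y: members go to different blocks, giving {q0,q3,q4} and {q1,q2}.
On input x, block {q5,q6,q7,q9} splits into {q5,q7} and {q6} and {q9}.
Stable partition: {q0,q3,q4} | {q5,q7} | {q1,q2} | {q6} | {q9} — 5 equivalence classes.
q9 and q4 end up in different blocks, so they are distinguishable. For instance, the string 'ε' is accepted from only q4.

No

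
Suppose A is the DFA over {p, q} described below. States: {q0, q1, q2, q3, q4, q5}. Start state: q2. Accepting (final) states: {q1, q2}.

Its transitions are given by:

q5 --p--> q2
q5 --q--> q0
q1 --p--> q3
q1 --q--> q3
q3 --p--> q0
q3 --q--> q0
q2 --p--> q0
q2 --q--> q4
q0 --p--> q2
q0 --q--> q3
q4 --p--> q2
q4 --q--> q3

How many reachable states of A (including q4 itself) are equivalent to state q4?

2

Reachable states from the start: {q0,q2,q3,q4}. Unreachable: {q1,q5} — drop them.
P0 = {q2} | {q0,q3,q4}.
Refine {q0,q3,q4} on symbol p: members go to different blocks, giving {q0,q4} and {q3}.
No further refinement is possible. Final partition (3 blocks): {q2} | {q0,q4} | {q3}.
State q4 belongs to the block {q0,q4}, which has 2 states.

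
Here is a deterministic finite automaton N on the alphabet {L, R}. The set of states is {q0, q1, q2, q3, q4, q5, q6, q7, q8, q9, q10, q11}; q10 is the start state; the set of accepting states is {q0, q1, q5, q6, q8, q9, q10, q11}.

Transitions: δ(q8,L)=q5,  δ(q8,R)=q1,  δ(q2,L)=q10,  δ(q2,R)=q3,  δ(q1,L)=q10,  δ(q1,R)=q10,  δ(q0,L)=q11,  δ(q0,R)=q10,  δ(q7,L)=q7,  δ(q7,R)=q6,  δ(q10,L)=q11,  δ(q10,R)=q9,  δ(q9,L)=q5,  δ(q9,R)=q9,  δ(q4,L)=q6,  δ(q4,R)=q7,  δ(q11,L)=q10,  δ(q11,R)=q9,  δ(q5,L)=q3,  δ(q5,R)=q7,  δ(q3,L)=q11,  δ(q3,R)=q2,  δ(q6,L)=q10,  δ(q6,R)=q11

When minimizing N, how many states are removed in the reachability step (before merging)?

No path from q10 leads to q0, q1, q4, q8; the other 8 states are all reachable.

4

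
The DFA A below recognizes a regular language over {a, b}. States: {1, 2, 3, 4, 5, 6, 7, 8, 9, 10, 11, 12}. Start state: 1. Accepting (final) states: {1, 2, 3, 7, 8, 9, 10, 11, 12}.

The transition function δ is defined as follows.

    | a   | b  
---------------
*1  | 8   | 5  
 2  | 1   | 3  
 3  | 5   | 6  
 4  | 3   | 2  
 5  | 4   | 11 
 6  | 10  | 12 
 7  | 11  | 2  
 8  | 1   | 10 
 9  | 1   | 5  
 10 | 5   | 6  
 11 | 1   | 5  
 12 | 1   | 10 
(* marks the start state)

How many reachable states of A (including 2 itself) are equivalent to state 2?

First remove the unreachable states {7,9}; 10 states remain.
Initial partition by acceptance: {1,2,3,8,10,11,12} | {4,5,6}.
Refine {1,2,3,8,10,11,12} on symbol a: members go to different blocks, giving {1,2,8,11,12} and {3,10}.
Refine {1,2,8,11,12} on symbol b: members go to different blocks, giving {2,8,12} and {1,11}.
Refine {4,5,6} on symbol a: members go to different blocks, giving {4,6} and {5}.
On input a, block {1,11} splits into {1} and {11}.
The partition is now stable with 6 blocks: {2,8,12} | {4,6} | {3,10} | {1} | {5} | {11}.
The equivalence class containing 2 is {2,8,12}, of size 3.

3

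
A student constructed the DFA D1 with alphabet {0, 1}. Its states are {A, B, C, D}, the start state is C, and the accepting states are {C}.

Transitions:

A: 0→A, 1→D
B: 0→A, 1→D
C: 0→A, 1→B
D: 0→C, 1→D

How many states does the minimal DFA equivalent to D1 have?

Every state is reachable, so we keep all 4.
Initial partition by acceptance: {C} | {A,B,D}.
Split {A,B,D} by δ(·,0) → {A,B} and {D}.
The partition is now stable with 3 blocks: {C} | {A,B} | {D}.

3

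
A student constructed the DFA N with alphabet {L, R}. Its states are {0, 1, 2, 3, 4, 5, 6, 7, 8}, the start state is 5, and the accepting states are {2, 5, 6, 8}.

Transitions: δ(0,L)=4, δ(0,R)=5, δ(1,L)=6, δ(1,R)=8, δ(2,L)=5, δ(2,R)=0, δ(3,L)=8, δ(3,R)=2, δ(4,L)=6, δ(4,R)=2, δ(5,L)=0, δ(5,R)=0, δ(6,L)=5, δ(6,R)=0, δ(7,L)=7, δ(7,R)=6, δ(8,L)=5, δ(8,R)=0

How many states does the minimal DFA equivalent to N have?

States {1,3,7,8} cannot be reached from the start state, so discard them.
Initial partition by acceptance: {2,5,6} | {0,4}.
Refine {2,5,6} on symbol L: members go to different blocks, giving {2,6} and {5}.
Refine {0,4} on symbol L: members go to different blocks, giving {0} and {4}.
Stable partition: {2,6} | {0} | {5} | {4} — 4 equivalence classes.

4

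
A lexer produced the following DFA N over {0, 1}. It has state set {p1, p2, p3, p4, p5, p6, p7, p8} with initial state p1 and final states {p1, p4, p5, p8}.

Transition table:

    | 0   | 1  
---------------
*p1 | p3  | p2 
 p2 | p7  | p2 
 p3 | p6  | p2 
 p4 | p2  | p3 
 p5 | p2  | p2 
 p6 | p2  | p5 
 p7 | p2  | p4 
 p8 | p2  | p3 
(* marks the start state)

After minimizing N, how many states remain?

3

States {p8} cannot be reached from the start state, so discard them.
Initial partition by acceptance: {p1,p4,p5} | {p2,p3,p6,p7}.
Refine {p2,p3,p6,p7} on symbol 1: members go to different blocks, giving {p2,p3} and {p6,p7}.
The partition is now stable with 3 blocks: {p1,p4,p5} | {p2,p3} | {p6,p7}.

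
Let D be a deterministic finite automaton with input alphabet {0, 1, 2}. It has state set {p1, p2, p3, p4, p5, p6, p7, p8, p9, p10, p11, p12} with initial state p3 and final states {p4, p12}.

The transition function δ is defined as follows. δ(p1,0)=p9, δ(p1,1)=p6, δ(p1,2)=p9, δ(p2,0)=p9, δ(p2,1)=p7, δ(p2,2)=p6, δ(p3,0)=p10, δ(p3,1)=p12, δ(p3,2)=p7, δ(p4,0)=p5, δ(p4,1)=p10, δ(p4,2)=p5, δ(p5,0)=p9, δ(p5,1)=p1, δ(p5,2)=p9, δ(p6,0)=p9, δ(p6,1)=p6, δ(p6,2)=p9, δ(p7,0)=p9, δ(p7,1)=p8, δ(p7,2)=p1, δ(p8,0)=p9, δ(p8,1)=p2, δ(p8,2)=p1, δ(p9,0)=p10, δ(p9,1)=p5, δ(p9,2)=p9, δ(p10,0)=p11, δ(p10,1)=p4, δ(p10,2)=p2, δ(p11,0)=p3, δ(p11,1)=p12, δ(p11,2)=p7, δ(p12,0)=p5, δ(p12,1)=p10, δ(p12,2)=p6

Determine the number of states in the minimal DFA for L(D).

Initial partition by acceptance: {p4,p12} | {p1,p2,p3,p5,p6,p7,p8,p9,p10,p11}.
Refine {p1,p2,p3,p5,p6,p7,p8,p9,p10,p11} on symbol 1: members go to different blocks, giving {p1,p2,p5,p6,p7,p8,p9} and {p3,p10,p11}.
Refine {p1,p2,p5,p6,p7,p8,p9} on symbol 0: members go to different blocks, giving {p1,p2,p5,p6,p7,p8} and {p9}.
Split {p1,p2,p5,p6,p7,p8} by δ(·,2) → {p1,p5,p6} and {p2,p7,p8}.
The partition is now stable with 5 blocks: {p4,p12} | {p1,p5,p6} | {p3,p10,p11} | {p9} | {p2,p7,p8}.

5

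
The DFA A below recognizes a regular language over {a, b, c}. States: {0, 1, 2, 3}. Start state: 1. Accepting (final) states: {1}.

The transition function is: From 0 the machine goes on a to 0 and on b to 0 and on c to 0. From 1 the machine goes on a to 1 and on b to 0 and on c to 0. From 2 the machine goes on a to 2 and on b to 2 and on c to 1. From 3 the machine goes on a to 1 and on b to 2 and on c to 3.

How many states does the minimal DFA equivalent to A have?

2

First remove the unreachable states {2,3}; 2 states remain.
Start with accepting vs non-accepting: {1} | {0}.
The partition is now stable with 2 blocks: {1} | {0}.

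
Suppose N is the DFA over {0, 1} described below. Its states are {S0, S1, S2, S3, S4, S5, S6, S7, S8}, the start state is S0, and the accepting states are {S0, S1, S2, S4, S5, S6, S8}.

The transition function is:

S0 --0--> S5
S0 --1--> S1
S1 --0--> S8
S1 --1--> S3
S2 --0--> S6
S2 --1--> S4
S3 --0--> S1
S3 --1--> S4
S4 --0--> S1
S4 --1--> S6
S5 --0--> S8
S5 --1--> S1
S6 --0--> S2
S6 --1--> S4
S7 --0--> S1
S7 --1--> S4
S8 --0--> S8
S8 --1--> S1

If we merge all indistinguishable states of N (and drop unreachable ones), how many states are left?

5

Reachable states from the start: {S0,S1,S2,S3,S4,S5,S6,S8}. Unreachable: {S7} — drop them.
Start with accepting vs non-accepting: {S0,S1,S2,S4,S5,S6,S8} | {S3}.
Split {S0,S1,S2,S4,S5,S6,S8} by δ(·,1) → {S0,S2,S4,S5,S6,S8} and {S1}.
On input 0, block {S0,S2,S4,S5,S6,S8} splits into {S0,S2,S5,S6,S8} and {S4}.
Refine {S0,S2,S5,S6,S8} on symbol 1: members go to different blocks, giving {S0,S5,S8} and {S2,S6}.
Stable partition: {S0,S5,S8} | {S3} | {S1} | {S4} | {S2,S6} — 5 equivalence classes.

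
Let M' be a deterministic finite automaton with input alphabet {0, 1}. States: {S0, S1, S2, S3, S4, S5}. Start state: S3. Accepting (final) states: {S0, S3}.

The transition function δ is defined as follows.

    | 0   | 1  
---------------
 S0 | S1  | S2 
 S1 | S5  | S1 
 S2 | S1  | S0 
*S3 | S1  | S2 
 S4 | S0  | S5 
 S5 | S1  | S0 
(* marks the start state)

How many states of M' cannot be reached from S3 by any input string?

No path from S3 leads to S4; the other 5 states are all reachable.

1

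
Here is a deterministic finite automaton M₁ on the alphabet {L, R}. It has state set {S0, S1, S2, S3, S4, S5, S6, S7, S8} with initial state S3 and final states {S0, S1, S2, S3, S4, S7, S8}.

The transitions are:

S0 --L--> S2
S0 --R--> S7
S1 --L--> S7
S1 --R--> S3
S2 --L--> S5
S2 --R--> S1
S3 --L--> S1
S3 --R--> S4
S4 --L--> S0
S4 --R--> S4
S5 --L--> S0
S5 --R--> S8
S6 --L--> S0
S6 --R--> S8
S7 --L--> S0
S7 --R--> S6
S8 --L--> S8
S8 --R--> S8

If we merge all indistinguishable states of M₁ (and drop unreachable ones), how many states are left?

Initial partition by acceptance: {S0,S1,S2,S3,S4,S7,S8} | {S5,S6}.
Split {S0,S1,S2,S3,S4,S7,S8} by δ(·,L) → {S0,S1,S3,S4,S7,S8} and {S2}.
On input L, block {S0,S1,S3,S4,S7,S8} splits into {S1,S3,S4,S7,S8} and {S0}.
On input L, block {S1,S3,S4,S7,S8} splits into {S1,S3,S8} and {S4,S7}.
Split {S1,S3,S8} by δ(·,L) → {S3,S8} and {S1}.
On input L, block {S3,S8} splits into {S3} and {S8}.
Split {S4,S7} by δ(·,R) → {S4} and {S7}.
Stable partition: {S3} | {S5,S6} | {S2} | {S0} | {S4} | {S1} | {S8} | {S7} — 8 equivalence classes.

8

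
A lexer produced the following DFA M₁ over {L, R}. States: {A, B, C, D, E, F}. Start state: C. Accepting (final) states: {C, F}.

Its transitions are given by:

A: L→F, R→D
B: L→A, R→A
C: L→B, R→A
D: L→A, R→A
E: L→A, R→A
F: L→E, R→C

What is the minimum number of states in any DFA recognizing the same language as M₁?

All states are reachable from the start state.
Initial partition by acceptance: {C,F} | {A,B,D,E}.
On input R, block {C,F} splits into {C} and {F}.
Refine {A,B,D,E} on symbol L: members go to different blocks, giving {B,D,E} and {A}.
No further refinement is possible. Final partition (4 blocks): {C} | {B,D,E} | {F} | {A}.

4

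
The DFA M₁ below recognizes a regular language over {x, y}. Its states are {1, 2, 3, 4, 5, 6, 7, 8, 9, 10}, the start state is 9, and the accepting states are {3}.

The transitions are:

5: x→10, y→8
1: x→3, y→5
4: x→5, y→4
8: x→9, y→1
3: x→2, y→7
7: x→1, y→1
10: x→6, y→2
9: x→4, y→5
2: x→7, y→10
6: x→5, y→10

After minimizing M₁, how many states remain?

10

Initial partition by acceptance: {3} | {1,2,4,5,6,7,8,9,10}.
Split {1,2,4,5,6,7,8,9,10} by δ(·,x) → {2,4,5,6,7,8,9,10} and {1}.
Split {2,4,5,6,7,8,9,10} by δ(·,x) → {2,4,5,6,8,9,10} and {7}.
On input x, block {2,4,5,6,8,9,10} splits into {4,5,6,8,9,10} and {2}.
Refine {4,5,6,8,9,10} on symbol y: members go to different blocks, giving {4,5,6,9} and {8} and {10}.
Split {4,5,6,9} by δ(·,x) → {4,6,9} and {5}.
Refine {4,6,9} on symbol x: members go to different blocks, giving {4,6} and {9}.
Refine {4,6} on symbol y: members go to different blocks, giving {4} and {6}.
The partition is now stable with 10 blocks: {3} | {4} | {1} | {7} | {2} | {8} | {10} | {5} | {9} | {6}.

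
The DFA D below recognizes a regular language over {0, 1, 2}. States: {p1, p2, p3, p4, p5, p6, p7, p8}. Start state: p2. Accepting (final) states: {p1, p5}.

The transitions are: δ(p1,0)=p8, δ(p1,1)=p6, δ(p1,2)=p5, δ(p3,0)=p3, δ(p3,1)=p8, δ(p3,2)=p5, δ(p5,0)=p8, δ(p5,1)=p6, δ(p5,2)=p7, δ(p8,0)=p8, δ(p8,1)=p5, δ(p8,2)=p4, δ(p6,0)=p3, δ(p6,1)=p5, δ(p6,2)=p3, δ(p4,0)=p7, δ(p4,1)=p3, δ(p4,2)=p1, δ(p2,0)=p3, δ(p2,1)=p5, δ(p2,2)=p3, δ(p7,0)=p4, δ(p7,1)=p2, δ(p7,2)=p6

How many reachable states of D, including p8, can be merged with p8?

1

Initial partition by acceptance: {p1,p5} | {p2,p3,p4,p6,p7,p8}.
On input 2, block {p1,p5} splits into {p1} and {p5}.
On input 1, block {p2,p3,p4,p6,p7,p8} splits into {p2,p6,p8} and {p3,p4,p7}.
Refine {p2,p6,p8} on symbol 0: members go to different blocks, giving {p2,p6} and {p8}.
Refine {p3,p4,p7} on symbol 1: members go to different blocks, giving {p3} and {p4} and {p7}.
Stable partition: {p1} | {p2,p6} | {p5} | {p3} | {p8} | {p4} | {p7} — 7 equivalence classes.
The equivalence class containing p8 is {p8}, of size 1.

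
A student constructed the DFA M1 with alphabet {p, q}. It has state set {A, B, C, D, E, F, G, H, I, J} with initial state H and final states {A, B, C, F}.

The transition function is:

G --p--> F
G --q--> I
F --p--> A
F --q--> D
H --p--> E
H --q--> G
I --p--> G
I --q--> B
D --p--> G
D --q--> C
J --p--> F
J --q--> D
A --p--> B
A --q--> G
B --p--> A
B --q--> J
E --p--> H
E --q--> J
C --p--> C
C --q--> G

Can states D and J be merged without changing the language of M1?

No

All states are reachable from the start state.
Initial partition by acceptance: {A,B,C,F} | {D,E,G,H,I,J}.
Refine {D,E,G,H,I,J} on symbol p: members go to different blocks, giving {D,E,H,I} and {G,J}.
Split {A,B,C,F} by δ(·,q) → {A,B,C} and {F}.
On input p, block {D,E,H,I} splits into {D,I} and {E,H}.
No further refinement is possible. Final partition (5 blocks): {A,B,C} | {D,I} | {G,J} | {F} | {E,H}.
D and J end up in different blocks, so they are distinguishable. For instance, the string 'p' is accepted from only J.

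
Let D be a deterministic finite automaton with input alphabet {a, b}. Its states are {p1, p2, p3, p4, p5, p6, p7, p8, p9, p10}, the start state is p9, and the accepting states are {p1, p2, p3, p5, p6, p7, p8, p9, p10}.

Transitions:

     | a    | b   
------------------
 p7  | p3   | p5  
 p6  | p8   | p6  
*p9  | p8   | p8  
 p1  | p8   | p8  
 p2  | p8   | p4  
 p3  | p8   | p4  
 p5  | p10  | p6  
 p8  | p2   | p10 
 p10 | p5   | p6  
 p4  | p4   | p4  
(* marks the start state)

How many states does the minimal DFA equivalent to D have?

6

Reachable states from the start: {p2,p4,p5,p6,p8,p9,p10}. Unreachable: {p1,p3,p7} — drop them.
P0 = {p2,p5,p6,p8,p9,p10} | {p4}.
On input b, block {p2,p5,p6,p8,p9,p10} splits into {p5,p6,p8,p9,p10} and {p2}.
Refine {p5,p6,p8,p9,p10} on symbol a: members go to different blocks, giving {p5,p6,p9,p10} and {p8}.
Refine {p5,p6,p9,p10} on symbol a: members go to different blocks, giving {p5,p10} and {p6,p9}.
On input b, block {p6,p9} splits into {p6} and {p9}.
Stable partition: {p5,p10} | {p4} | {p2} | {p8} | {p6} | {p9} — 6 equivalence classes.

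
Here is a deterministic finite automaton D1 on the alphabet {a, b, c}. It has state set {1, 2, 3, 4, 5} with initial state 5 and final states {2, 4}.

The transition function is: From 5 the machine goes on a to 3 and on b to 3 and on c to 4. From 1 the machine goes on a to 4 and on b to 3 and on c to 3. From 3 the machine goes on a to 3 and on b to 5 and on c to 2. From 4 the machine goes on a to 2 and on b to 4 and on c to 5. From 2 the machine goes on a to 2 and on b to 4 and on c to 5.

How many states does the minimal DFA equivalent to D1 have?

First remove the unreachable states {1}; 4 states remain.
P0 = {2,4} | {3,5}.
Stable partition: {2,4} | {3,5} — 2 equivalence classes.

2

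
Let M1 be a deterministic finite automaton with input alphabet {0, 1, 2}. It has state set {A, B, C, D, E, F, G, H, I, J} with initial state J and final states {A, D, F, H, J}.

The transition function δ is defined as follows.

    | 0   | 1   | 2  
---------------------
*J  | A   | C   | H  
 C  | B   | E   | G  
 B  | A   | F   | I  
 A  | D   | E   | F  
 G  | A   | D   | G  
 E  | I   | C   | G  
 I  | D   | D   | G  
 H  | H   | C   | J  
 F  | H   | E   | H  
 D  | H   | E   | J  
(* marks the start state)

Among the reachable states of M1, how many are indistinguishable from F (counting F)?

5

P0 = {A,D,F,H,J} | {B,C,E,G,I}.
Refine {B,C,E,G,I} on symbol 0: members go to different blocks, giving {B,G,I} and {C,E}.
The partition is now stable with 3 blocks: {A,D,F,H,J} | {B,G,I} | {C,E}.
State F belongs to the block {A,D,F,H,J}, which has 5 states.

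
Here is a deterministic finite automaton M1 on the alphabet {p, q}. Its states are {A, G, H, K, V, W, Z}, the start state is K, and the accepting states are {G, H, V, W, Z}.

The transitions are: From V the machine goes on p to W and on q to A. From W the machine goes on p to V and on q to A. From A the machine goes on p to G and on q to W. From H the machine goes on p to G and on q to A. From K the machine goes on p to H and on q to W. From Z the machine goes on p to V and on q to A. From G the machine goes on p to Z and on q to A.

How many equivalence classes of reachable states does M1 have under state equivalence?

2

Start with accepting vs non-accepting: {G,H,V,W,Z} | {A,K}.
No further refinement is possible. Final partition (2 blocks): {G,H,V,W,Z} | {A,K}.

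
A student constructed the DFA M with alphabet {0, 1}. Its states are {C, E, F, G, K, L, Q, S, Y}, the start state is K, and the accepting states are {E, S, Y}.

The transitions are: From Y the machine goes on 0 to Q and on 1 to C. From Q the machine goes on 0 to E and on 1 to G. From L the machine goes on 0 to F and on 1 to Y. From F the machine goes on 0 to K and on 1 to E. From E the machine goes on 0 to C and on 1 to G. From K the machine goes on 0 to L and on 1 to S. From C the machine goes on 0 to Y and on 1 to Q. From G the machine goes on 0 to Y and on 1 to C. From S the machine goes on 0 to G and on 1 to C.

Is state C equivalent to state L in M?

No

All states are reachable from the start state.
P0 = {E,S,Y} | {C,F,G,K,L,Q}.
Refine {C,F,G,K,L,Q} on symbol 0: members go to different blocks, giving {C,G,Q} and {F,K,L}.
The partition is now stable with 3 blocks: {E,S,Y} | {C,G,Q} | {F,K,L}.
C and L end up in different blocks, so they are distinguishable. For instance, the string '0' is accepted from only C.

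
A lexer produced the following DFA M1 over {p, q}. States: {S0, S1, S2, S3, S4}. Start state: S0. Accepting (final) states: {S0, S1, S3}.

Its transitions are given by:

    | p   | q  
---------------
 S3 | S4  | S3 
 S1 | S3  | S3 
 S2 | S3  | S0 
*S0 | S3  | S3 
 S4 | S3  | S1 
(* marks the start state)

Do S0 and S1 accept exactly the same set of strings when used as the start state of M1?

Yes

First remove the unreachable states {S2}; 4 states remain.
Start with accepting vs non-accepting: {S0,S1,S3} | {S4}.
Refine {S0,S1,S3} on symbol p: members go to different blocks, giving {S0,S1} and {S3}.
No further refinement is possible. Final partition (3 blocks): {S0,S1} | {S4} | {S3}.
S0 and S1 lie in the same block of the stable partition, so they are equivalent — no string distinguishes them.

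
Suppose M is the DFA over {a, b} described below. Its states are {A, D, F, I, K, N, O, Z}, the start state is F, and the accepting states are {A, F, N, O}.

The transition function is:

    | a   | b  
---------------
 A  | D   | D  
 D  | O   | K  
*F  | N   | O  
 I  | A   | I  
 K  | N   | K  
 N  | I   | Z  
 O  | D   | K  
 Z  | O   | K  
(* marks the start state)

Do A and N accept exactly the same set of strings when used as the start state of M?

All states are reachable from the start state.
Start with accepting vs non-accepting: {A,F,N,O} | {D,I,K,Z}.
On input a, block {A,F,N,O} splits into {A,N,O} and {F}.
No further refinement is possible. Final partition (3 blocks): {A,N,O} | {D,I,K,Z} | {F}.
A and N lie in the same block of the stable partition, so they are equivalent — no string distinguishes them.

Yes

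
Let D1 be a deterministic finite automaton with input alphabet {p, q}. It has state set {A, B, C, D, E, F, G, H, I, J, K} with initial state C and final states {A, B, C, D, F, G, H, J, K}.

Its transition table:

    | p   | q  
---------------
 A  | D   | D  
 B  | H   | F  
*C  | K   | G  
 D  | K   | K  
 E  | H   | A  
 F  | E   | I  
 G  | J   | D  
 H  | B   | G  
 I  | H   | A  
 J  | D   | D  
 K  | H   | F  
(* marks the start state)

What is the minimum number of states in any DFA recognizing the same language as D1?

7

Every state is reachable, so we keep all 11.
P0 = {A,B,C,D,F,G,H,J,K} | {E,I}.
Split {A,B,C,D,F,G,H,J,K} by δ(·,p) → {A,B,C,D,G,H,J,K} and {F}.
On input q, block {A,B,C,D,G,H,J,K} splits into {A,C,D,G,H,J} and {B,K}.
Split {A,C,D,G,H,J} by δ(·,p) → {A,G,J} and {C,D,H}.
On input p, block {A,G,J} splits into {A,J} and {G}.
Refine {C,D,H} on symbol q: members go to different blocks, giving {C,H} and {D}.
Stable partition: {A,J} | {E,I} | {F} | {B,K} | {C,H} | {G} | {D} — 7 equivalence classes.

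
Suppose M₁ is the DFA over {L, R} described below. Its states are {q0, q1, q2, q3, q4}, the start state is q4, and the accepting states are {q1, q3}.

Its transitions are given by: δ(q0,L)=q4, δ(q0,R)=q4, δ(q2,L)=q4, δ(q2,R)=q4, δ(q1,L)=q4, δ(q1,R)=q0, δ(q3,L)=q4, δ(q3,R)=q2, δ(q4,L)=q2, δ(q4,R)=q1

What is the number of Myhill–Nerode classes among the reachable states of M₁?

First remove the unreachable states {q3}; 4 states remain.
Initial partition by acceptance: {q1} | {q0,q2,q4}.
Refine {q0,q2,q4} on symbol R: members go to different blocks, giving {q0,q2} and {q4}.
No further refinement is possible. Final partition (3 blocks): {q1} | {q0,q2} | {q4}.

3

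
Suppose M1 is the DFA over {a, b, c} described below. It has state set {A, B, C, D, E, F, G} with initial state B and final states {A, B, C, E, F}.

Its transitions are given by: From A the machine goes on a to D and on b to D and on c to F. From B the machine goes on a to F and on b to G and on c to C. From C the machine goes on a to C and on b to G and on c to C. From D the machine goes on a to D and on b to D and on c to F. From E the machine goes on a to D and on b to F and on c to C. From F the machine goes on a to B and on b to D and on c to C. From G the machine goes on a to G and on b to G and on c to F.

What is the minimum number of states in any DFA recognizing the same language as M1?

2

States {A,E} cannot be reached from the start state, so discard them.
P0 = {B,C,F} | {D,G}.
The partition is now stable with 2 blocks: {B,C,F} | {D,G}.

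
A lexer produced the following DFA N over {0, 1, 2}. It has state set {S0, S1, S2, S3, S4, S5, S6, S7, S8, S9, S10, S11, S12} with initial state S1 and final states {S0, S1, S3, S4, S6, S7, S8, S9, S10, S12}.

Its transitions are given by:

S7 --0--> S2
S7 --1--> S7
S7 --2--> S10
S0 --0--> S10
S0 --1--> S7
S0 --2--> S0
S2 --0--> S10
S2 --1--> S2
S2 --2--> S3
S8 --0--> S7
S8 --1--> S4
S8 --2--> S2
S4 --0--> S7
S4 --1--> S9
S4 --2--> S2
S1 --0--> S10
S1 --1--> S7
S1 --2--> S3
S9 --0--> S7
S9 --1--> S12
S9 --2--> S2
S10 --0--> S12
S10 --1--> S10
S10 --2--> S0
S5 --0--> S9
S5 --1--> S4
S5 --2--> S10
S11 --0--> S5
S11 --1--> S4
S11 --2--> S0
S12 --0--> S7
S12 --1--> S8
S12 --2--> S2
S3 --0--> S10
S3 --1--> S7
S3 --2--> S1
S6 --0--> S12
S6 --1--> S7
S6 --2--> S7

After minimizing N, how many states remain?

Reachable states from the start: {S0,S1,S2,S3,S4,S7,S8,S9,S10,S12}. Unreachable: {S5,S6,S11} — drop them.
P0 = {S0,S1,S3,S4,S7,S8,S9,S10,S12} | {S2}.
Split {S0,S1,S3,S4,S7,S8,S9,S10,S12} by δ(·,0) → {S0,S1,S3,S4,S8,S9,S10,S12} and {S7}.
Refine {S0,S1,S3,S4,S8,S9,S10,S12} on symbol 0: members go to different blocks, giving {S0,S1,S3,S10} and {S4,S8,S9,S12}.
On input 0, block {S0,S1,S3,S10} splits into {S0,S1,S3} and {S10}.
No further refinement is possible. Final partition (5 blocks): {S0,S1,S3} | {S2} | {S7} | {S4,S8,S9,S12} | {S10}.

5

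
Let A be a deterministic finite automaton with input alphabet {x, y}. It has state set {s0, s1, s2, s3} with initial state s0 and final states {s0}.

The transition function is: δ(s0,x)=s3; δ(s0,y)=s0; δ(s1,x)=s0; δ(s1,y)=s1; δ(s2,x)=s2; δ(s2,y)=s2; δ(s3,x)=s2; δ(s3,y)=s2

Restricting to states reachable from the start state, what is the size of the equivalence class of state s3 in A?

2

Reachable states from the start: {s0,s2,s3}. Unreachable: {s1} — drop them.
P0 = {s0} | {s2,s3}.
No further refinement is possible. Final partition (2 blocks): {s0} | {s2,s3}.
State s3 belongs to the block {s2,s3}, which has 2 states.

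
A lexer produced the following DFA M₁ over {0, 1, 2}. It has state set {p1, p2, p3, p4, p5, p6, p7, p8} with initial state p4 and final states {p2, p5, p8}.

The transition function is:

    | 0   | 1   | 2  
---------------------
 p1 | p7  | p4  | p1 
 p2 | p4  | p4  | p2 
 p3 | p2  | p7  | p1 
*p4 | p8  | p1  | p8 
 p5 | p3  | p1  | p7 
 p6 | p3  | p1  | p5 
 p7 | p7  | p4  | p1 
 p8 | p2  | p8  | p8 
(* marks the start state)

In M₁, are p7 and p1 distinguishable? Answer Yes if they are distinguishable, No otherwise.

States {p3,p5,p6} cannot be reached from the start state, so discard them.
P0 = {p2,p8} | {p1,p4,p7}.
On input 0, block {p2,p8} splits into {p2} and {p8}.
On input 0, block {p1,p4,p7} splits into {p1,p7} and {p4}.
No further refinement is possible. Final partition (4 blocks): {p2} | {p1,p7} | {p8} | {p4}.
p7 and p1 lie in the same block of the stable partition, so they are equivalent — no string distinguishes them.

No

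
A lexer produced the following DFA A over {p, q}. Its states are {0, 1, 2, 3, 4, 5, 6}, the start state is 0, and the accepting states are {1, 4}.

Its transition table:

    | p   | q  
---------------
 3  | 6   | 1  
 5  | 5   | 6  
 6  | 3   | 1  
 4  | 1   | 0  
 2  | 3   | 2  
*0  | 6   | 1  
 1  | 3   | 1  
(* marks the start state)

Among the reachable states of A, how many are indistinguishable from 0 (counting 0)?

First remove the unreachable states {2,4,5}; 4 states remain.
P0 = {1} | {0,3,6}.
The partition is now stable with 2 blocks: {1} | {0,3,6}.
The equivalence class containing 0 is {0,3,6}, of size 3.

3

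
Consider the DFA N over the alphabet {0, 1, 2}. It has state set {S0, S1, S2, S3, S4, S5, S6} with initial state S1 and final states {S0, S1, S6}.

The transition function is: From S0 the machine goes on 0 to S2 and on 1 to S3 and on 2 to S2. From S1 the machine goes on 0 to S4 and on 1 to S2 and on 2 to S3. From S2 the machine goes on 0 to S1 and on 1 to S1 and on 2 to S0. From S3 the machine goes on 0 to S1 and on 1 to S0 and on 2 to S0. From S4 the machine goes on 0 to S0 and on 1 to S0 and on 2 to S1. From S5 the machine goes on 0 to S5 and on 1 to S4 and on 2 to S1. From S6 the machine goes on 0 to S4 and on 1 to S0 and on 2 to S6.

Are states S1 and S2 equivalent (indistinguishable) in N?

No

States {S5,S6} cannot be reached from the start state, so discard them.
Start with accepting vs non-accepting: {S0,S1} | {S2,S3,S4}.
Stable partition: {S0,S1} | {S2,S3,S4} — 2 equivalence classes.
S1 and S2 end up in different blocks, so they are distinguishable. For instance, the string 'ε' is accepted from only S1.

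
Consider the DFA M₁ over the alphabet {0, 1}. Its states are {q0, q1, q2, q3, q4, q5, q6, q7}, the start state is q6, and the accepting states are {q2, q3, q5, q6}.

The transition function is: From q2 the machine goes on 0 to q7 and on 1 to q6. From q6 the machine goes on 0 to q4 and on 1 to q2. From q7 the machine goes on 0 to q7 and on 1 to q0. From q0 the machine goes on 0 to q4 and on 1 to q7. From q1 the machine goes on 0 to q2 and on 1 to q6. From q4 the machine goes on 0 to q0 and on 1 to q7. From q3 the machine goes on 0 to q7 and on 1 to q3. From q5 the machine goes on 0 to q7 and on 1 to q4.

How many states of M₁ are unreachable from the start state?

Starting at q6 and following transitions, the reachable set is {q0, q2, q4, q6, q7}. That leaves q1, q3, q5 unreachable — 3 in total.

3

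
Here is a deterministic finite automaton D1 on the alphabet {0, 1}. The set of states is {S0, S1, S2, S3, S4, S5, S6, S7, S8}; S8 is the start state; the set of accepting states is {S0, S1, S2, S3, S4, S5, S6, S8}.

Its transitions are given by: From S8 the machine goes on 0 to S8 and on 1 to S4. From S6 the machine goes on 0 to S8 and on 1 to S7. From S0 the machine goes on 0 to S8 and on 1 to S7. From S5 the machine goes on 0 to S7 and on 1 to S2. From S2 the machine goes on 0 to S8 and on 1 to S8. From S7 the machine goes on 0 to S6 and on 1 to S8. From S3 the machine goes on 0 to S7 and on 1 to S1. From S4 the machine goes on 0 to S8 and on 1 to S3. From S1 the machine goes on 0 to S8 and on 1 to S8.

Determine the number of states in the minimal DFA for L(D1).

States {S0,S2,S5} cannot be reached from the start state, so discard them.
Start with accepting vs non-accepting: {S1,S3,S4,S6,S8} | {S7}.
Refine {S1,S3,S4,S6,S8} on symbol 0: members go to different blocks, giving {S1,S4,S6,S8} and {S3}.
Split {S1,S4,S6,S8} by δ(·,1) → {S1,S8} and {S4} and {S6}.
On input 1, block {S1,S8} splits into {S1} and {S8}.
Stable partition: {S1} | {S7} | {S3} | {S4} | {S6} | {S8} — 6 equivalence classes.

6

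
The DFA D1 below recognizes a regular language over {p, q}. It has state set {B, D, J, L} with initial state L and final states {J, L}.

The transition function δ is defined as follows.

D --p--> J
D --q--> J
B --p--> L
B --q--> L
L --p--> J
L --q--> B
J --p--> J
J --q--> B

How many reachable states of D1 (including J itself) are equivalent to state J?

2

First remove the unreachable states {D}; 3 states remain.
P0 = {J,L} | {B}.
Stable partition: {J,L} | {B} — 2 equivalence classes.
The equivalence class containing J is {J,L}, of size 2.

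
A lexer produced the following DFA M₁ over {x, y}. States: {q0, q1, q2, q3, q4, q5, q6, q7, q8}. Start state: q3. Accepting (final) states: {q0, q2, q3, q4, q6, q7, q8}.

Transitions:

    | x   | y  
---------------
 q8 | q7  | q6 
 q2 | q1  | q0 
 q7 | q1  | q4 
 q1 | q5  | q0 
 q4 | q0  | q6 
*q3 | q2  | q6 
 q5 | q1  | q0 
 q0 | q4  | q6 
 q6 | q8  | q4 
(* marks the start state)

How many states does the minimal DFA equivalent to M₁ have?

5

Every state is reachable, so we keep all 9.
Start with accepting vs non-accepting: {q0,q2,q3,q4,q6,q7,q8} | {q1,q5}.
Refine {q0,q2,q3,q4,q6,q7,q8} on symbol x: members go to different blocks, giving {q0,q3,q4,q6,q8} and {q2,q7}.
Refine {q0,q3,q4,q6,q8} on symbol x: members go to different blocks, giving {q0,q4,q6} and {q3,q8}.
Split {q0,q4,q6} by δ(·,x) → {q0,q4} and {q6}.
The partition is now stable with 5 blocks: {q0,q4} | {q1,q5} | {q2,q7} | {q3,q8} | {q6}.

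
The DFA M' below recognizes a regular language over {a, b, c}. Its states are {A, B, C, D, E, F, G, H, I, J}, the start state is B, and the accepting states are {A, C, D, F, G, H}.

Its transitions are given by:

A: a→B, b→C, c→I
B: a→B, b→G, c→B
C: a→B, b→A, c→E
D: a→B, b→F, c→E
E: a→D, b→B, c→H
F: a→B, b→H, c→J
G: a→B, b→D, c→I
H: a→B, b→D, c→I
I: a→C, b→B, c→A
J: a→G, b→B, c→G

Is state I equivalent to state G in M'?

No

Every state is reachable, so we keep all 10.
Start with accepting vs non-accepting: {A,C,D,F,G,H} | {B,E,I,J}.
Split {B,E,I,J} by δ(·,a) → {E,I,J} and {B}.
The partition is now stable with 3 blocks: {A,C,D,F,G,H} | {E,I,J} | {B}.
I and G end up in different blocks, so they are distinguishable. For instance, the string 'ε' is accepted from only G.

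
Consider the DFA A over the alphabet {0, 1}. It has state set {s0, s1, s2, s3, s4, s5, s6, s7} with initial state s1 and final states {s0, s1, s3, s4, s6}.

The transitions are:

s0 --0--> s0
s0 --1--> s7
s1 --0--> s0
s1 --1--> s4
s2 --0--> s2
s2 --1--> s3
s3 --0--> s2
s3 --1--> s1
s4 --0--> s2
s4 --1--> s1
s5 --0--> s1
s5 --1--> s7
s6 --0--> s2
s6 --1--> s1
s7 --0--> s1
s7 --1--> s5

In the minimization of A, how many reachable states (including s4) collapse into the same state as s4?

2

Reachable states from the start: {s0,s1,s2,s3,s4,s5,s7}. Unreachable: {s6} — drop them.
Initial partition by acceptance: {s0,s1,s3,s4} | {s2,s5,s7}.
Split {s0,s1,s3,s4} by δ(·,0) → {s0,s1} and {s3,s4}.
Refine {s0,s1} on symbol 1: members go to different blocks, giving {s0} and {s1}.
On input 0, block {s2,s5,s7} splits into {s5,s7} and {s2}.
The partition is now stable with 5 blocks: {s0} | {s5,s7} | {s3,s4} | {s1} | {s2}.
The equivalence class containing s4 is {s3,s4}, of size 2.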